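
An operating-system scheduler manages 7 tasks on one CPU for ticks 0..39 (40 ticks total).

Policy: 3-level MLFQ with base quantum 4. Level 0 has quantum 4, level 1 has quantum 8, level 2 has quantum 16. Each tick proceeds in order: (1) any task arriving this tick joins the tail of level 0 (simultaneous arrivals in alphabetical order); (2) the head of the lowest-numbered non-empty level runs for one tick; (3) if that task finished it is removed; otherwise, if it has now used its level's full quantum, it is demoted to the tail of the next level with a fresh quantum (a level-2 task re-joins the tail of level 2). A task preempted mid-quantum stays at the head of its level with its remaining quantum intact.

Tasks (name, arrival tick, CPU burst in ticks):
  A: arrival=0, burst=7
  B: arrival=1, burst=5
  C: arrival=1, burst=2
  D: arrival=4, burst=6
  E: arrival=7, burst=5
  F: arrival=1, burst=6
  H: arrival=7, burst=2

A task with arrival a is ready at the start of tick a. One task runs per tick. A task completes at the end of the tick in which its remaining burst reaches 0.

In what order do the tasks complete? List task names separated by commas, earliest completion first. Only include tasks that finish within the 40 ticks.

completion order = C, H, A, B, F, D, E

t=0: L0/L1/L2 = A/-/- → run A
t=1: L0/L1/L2 = ABCF/-/- → run A
t=2: L0/L1/L2 = ABCF/-/- → run A
t=3: L0/L1/L2 = ABCF/-/- → run A
t=4: L0/L1/L2 = BCFD/A/- → run B
t=5: L0/L1/L2 = BCFD/A/- → run B
t=6: L0/L1/L2 = BCFD/A/- → run B
t=7: L0/L1/L2 = BCFDEH/A/- → run B
t=8: L0/L1/L2 = CFDEH/AB/- → run C
t=9: L0/L1/L2 = CFDEH/AB/- → run C
t=10: L0/L1/L2 = FDEH/AB/- → run F
t=11: L0/L1/L2 = FDEH/AB/- → run F
t=12: L0/L1/L2 = FDEH/AB/- → run F
t=13: L0/L1/L2 = FDEH/AB/- → run F
t=14: L0/L1/L2 = DEH/ABF/- → run D
t=15: L0/L1/L2 = DEH/ABF/- → run D
t=16: L0/L1/L2 = DEH/ABF/- → run D
t=17: L0/L1/L2 = DEH/ABF/- → run D
t=18: L0/L1/L2 = EH/ABFD/- → run E
t=19: L0/L1/L2 = EH/ABFD/- → run E
t=20: L0/L1/L2 = EH/ABFD/- → run E
t=21: L0/L1/L2 = EH/ABFD/- → run E
t=22: L0/L1/L2 = H/ABFDE/- → run H
t=23: L0/L1/L2 = H/ABFDE/- → run H
t=24: L0/L1/L2 = -/ABFDE/- → run A
t=25: L0/L1/L2 = -/ABFDE/- → run A
t=26: L0/L1/L2 = -/ABFDE/- → run A
t=27: L0/L1/L2 = -/BFDE/- → run B
t=28: L0/L1/L2 = -/FDE/- → run F
t=29: L0/L1/L2 = -/FDE/- → run F
t=30: L0/L1/L2 = -/DE/- → run D
t=31: L0/L1/L2 = -/DE/- → run D
t=32: L0/L1/L2 = -/E/- → run E
t=33: (idle)
t=34: (idle)
t=35: (idle)
t=36: (idle)
t=37: (idle)
t=38: (idle)
t=39: (idle)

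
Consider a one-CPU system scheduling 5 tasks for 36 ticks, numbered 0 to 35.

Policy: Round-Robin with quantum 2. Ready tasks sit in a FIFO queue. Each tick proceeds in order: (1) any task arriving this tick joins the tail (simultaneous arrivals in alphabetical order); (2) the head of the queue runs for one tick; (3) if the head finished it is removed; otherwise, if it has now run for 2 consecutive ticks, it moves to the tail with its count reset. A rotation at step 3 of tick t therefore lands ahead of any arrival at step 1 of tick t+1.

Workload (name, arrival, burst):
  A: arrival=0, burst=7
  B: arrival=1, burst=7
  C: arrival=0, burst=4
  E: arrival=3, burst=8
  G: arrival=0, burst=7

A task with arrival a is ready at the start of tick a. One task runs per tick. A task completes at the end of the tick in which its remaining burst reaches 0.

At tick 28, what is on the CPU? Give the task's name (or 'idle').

running at tick 28 = E

t=0: queue=[A,C,G] q_used=0 → run A
t=1: queue=[A,C,G,B] q_used=1 → run A
t=2: queue=[C,G,B,A] q_used=0 → run C
t=3: queue=[C,G,B,A,E] q_used=1 → run C
t=4: queue=[G,B,A,E,C] q_used=0 → run G
t=5: queue=[G,B,A,E,C] q_used=1 → run G
t=6: queue=[B,A,E,C,G] q_used=0 → run B
t=7: queue=[B,A,E,C,G] q_used=1 → run B
t=8: queue=[A,E,C,G,B] q_used=0 → run A
t=9: queue=[A,E,C,G,B] q_used=1 → run A
t=10: queue=[E,C,G,B,A] q_used=0 → run E
t=11: queue=[E,C,G,B,A] q_used=1 → run E
t=12: queue=[C,G,B,A,E] q_used=0 → run C
t=13: queue=[C,G,B,A,E] q_used=1 → run C
t=14: queue=[G,B,A,E] q_used=0 → run G
t=15: queue=[G,B,A,E] q_used=1 → run G
t=16: queue=[B,A,E,G] q_used=0 → run B
t=17: queue=[B,A,E,G] q_used=1 → run B
t=18: queue=[A,E,G,B] q_used=0 → run A
t=19: queue=[A,E,G,B] q_used=1 → run A
t=20: queue=[E,G,B,A] q_used=0 → run E
t=21: queue=[E,G,B,A] q_used=1 → run E
t=22: queue=[G,B,A,E] q_used=0 → run G
t=23: queue=[G,B,A,E] q_used=1 → run G
t=24: queue=[B,A,E,G] q_used=0 → run B
t=25: queue=[B,A,E,G] q_used=1 → run B
t=26: queue=[A,E,G,B] q_used=0 → run A
t=27: queue=[E,G,B] q_used=0 → run E
t=28: queue=[E,G,B] q_used=1 → run E
t=29: queue=[G,B,E] q_used=0 → run G
t=30: queue=[B,E] q_used=0 → run B
t=31: queue=[E] q_used=0 → run E
t=32: queue=[E] q_used=1 → run E
t=33: (idle)
t=34: (idle)
t=35: (idle)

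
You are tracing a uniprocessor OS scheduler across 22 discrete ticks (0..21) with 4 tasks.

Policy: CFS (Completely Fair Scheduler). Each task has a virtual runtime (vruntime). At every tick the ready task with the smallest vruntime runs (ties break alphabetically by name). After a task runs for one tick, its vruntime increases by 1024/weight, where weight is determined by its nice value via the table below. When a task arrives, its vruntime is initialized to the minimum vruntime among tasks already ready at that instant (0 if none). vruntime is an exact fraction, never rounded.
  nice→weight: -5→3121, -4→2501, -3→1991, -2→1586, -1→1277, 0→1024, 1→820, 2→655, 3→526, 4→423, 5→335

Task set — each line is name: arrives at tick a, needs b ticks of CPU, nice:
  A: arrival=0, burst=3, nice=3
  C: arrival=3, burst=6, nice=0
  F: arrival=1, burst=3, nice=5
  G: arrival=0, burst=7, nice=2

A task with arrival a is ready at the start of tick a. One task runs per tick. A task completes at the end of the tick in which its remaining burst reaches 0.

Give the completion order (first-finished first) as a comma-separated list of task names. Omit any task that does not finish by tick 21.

completion order = A, F, C, G

t=0: vr[A=0 G=0] → run A
t=1: vr[A=512/263 F=0 G=0] → run F
t=2: vr[A=512/263 F=1024/335 G=0] → run G
t=3: vr[A=512/263 C=1024/655 F=1024/335 G=1024/655] → run C
t=4: vr[A=512/263 C=1679/655 F=1024/335 G=1024/655] → run G
t=5: vr[A=512/263 C=1679/655 F=1024/335 G=2048/655] → run A
t=6: vr[A=1024/263 C=1679/655 F=1024/335 G=2048/655] → run C
t=7: vr[A=1024/263 C=2334/655 F=1024/335 G=2048/655] → run F
t=8: vr[A=1024/263 C=2334/655 F=2048/335 G=2048/655] → run G
t=9: vr[A=1024/263 C=2334/655 F=2048/335 G=3072/655] → run C
t=10: vr[A=1024/263 C=2989/655 F=2048/335 G=3072/655] → run A
t=11: vr[C=2989/655 F=2048/335 G=3072/655] → run C
t=12: vr[C=3644/655 F=2048/335 G=3072/655] → run G
t=13: vr[C=3644/655 F=2048/335 G=4096/655] → run C
t=14: vr[C=4299/655 F=2048/335 G=4096/655] → run F
t=15: vr[C=4299/655 G=4096/655] → run G
t=16: vr[C=4299/655 G=1024/131] → run C
t=17: vr[G=1024/131] → run G
t=18: vr[G=6144/655] → run G
t=19: (idle)
t=20: (idle)
t=21: (idle)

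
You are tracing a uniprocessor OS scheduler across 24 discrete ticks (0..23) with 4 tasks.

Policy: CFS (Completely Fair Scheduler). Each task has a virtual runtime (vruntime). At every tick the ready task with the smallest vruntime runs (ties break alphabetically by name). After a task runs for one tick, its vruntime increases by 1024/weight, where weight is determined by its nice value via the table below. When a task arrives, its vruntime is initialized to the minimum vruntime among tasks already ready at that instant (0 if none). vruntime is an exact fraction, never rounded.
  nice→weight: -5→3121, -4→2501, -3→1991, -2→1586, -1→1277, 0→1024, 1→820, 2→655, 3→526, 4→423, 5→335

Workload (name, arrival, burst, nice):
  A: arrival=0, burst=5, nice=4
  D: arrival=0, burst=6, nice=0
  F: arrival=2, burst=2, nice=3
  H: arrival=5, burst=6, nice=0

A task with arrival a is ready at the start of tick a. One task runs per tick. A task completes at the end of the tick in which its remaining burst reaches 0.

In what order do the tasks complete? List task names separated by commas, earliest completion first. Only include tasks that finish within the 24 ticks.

completion order = F, D, H, A

t=0: vr[A=0 D=0] → run A
t=1: vr[A=1024/423 D=0] → run D
t=2: vr[A=1024/423 D=1 F=1] → run D
t=3: vr[A=1024/423 D=2 F=1] → run F
t=4: vr[A=1024/423 D=2 F=775/263] → run D
t=5: vr[A=1024/423 D=3 F=775/263 H=1024/423] → run A
t=6: vr[A=2048/423 D=3 F=775/263 H=1024/423] → run H
t=7: vr[A=2048/423 D=3 F=775/263 H=1447/423] → run F
t=8: vr[A=2048/423 D=3 H=1447/423] → run D
t=9: vr[A=2048/423 D=4 H=1447/423] → run H
t=10: vr[A=2048/423 D=4 H=1870/423] → run D
t=11: vr[A=2048/423 D=5 H=1870/423] → run H
t=12: vr[A=2048/423 D=5 H=2293/423] → run A
t=13: vr[A=1024/141 D=5 H=2293/423] → run D
t=14: vr[A=1024/141 H=2293/423] → run H
t=15: vr[A=1024/141 H=2716/423] → run H
t=16: vr[A=1024/141 H=3139/423] → run A
t=17: vr[A=4096/423 H=3139/423] → run H
t=18: vr[A=4096/423] → run A
t=19: (idle)
t=20: (idle)
t=21: (idle)
t=22: (idle)
t=23: (idle)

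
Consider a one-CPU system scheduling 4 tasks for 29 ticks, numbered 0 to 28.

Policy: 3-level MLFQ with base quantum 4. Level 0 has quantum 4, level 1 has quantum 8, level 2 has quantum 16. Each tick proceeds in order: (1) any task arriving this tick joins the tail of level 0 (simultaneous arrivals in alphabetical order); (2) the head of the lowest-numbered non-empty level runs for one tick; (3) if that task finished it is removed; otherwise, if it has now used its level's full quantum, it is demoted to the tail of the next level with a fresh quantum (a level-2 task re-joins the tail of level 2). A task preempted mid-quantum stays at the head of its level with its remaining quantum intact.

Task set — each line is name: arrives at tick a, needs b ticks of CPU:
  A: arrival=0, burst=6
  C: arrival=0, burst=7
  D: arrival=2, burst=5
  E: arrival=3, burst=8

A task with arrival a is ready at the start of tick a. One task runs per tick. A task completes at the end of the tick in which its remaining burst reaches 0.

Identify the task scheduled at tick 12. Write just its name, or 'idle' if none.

running at tick 12 = E

t=0: L0/L1/L2 = AC/-/- → run A
t=1: L0/L1/L2 = AC/-/- → run A
t=2: L0/L1/L2 = ACD/-/- → run A
t=3: L0/L1/L2 = ACDE/-/- → run A
t=4: L0/L1/L2 = CDE/A/- → run C
t=5: L0/L1/L2 = CDE/A/- → run C
t=6: L0/L1/L2 = CDE/A/- → run C
t=7: L0/L1/L2 = CDE/A/- → run C
t=8: L0/L1/L2 = DE/AC/- → run D
t=9: L0/L1/L2 = DE/AC/- → run D
t=10: L0/L1/L2 = DE/AC/- → run D
t=11: L0/L1/L2 = DE/AC/- → run D
t=12: L0/L1/L2 = E/ACD/- → run E
t=13: L0/L1/L2 = E/ACD/- → run E
t=14: L0/L1/L2 = E/ACD/- → run E
t=15: L0/L1/L2 = E/ACD/- → run E
t=16: L0/L1/L2 = -/ACDE/- → run A
t=17: L0/L1/L2 = -/ACDE/- → run A
t=18: L0/L1/L2 = -/CDE/- → run C
t=19: L0/L1/L2 = -/CDE/- → run C
t=20: L0/L1/L2 = -/CDE/- → run C
t=21: L0/L1/L2 = -/DE/- → run D
t=22: L0/L1/L2 = -/E/- → run E
t=23: L0/L1/L2 = -/E/- → run E
t=24: L0/L1/L2 = -/E/- → run E
t=25: L0/L1/L2 = -/E/- → run E
t=26: (idle)
t=27: (idle)
t=28: (idle)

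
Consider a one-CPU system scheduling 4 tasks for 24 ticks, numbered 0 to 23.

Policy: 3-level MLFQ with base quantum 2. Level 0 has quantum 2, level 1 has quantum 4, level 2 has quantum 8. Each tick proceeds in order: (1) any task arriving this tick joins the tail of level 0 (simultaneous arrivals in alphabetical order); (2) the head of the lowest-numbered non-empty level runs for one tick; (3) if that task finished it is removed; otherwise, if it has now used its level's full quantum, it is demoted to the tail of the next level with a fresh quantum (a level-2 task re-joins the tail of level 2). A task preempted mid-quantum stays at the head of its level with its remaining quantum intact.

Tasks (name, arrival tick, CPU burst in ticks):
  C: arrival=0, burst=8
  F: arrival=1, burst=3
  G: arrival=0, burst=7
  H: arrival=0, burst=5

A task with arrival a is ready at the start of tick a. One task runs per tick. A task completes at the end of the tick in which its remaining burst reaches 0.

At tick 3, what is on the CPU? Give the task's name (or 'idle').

t=0: L0/L1/L2 = CGH/-/- → run C
t=1: L0/L1/L2 = CGHF/-/- → run C
t=2: L0/L1/L2 = GHF/C/- → run G
t=3: L0/L1/L2 = GHF/C/- → run G
t=4: L0/L1/L2 = HF/CG/- → run H
t=5: L0/L1/L2 = HF/CG/- → run H
t=6: L0/L1/L2 = F/CGH/- → run F
t=7: L0/L1/L2 = F/CGH/- → run F
t=8: L0/L1/L2 = -/CGHF/- → run C
t=9: L0/L1/L2 = -/CGHF/- → run C
t=10: L0/L1/L2 = -/CGHF/- → run C
t=11: L0/L1/L2 = -/CGHF/- → run C
t=12: L0/L1/L2 = -/GHF/C → run G
t=13: L0/L1/L2 = -/GHF/C → run G
t=14: L0/L1/L2 = -/GHF/C → run G
t=15: L0/L1/L2 = -/GHF/C → run G
t=16: L0/L1/L2 = -/HF/CG → run H
t=17: L0/L1/L2 = -/HF/CG → run H
t=18: L0/L1/L2 = -/HF/CG → run H
t=19: L0/L1/L2 = -/F/CG → run F
t=20: L0/L1/L2 = -/-/CG → run C
t=21: L0/L1/L2 = -/-/CG → run C
t=22: L0/L1/L2 = -/-/G → run G
t=23: (idle)

running at tick 3 = G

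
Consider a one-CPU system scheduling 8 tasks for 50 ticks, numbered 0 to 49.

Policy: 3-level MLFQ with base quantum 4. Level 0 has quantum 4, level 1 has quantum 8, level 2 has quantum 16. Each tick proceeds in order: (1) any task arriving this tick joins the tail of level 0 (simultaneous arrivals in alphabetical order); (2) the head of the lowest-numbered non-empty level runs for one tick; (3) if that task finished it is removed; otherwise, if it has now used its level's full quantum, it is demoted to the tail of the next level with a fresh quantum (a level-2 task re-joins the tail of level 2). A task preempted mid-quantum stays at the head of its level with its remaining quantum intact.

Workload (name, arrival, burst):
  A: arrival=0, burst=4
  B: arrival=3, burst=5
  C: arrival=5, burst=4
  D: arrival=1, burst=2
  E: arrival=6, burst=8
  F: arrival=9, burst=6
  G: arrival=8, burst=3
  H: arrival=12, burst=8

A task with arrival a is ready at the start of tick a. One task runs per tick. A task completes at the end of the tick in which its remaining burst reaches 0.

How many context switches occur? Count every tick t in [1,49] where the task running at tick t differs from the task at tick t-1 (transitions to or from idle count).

context switches = 12

t=0: L0/L1/L2 = A/-/- → run A
t=1: L0/L1/L2 = AD/-/- → run A
t=2: L0/L1/L2 = AD/-/- → run A
t=3: L0/L1/L2 = ADB/-/- → run A
t=4: L0/L1/L2 = DB/-/- → run D
t=5: L0/L1/L2 = DBC/-/- → run D
t=6: L0/L1/L2 = BCE/-/- → run B
t=7: L0/L1/L2 = BCE/-/- → run B
t=8: L0/L1/L2 = BCEG/-/- → run B
t=9: L0/L1/L2 = BCEGF/-/- → run B
t=10: L0/L1/L2 = CEGF/B/- → run C
t=11: L0/L1/L2 = CEGF/B/- → run C
t=12: L0/L1/L2 = CEGFH/B/- → run C
t=13: L0/L1/L2 = CEGFH/B/- → run C
t=14: L0/L1/L2 = EGFH/B/- → run E
t=15: L0/L1/L2 = EGFH/B/- → run E
t=16: L0/L1/L2 = EGFH/B/- → run E
t=17: L0/L1/L2 = EGFH/B/- → run E
t=18: L0/L1/L2 = GFH/BE/- → run G
t=19: L0/L1/L2 = GFH/BE/- → run G
t=20: L0/L1/L2 = GFH/BE/- → run G
t=21: L0/L1/L2 = FH/BE/- → run F
t=22: L0/L1/L2 = FH/BE/- → run F
t=23: L0/L1/L2 = FH/BE/- → run F
t=24: L0/L1/L2 = FH/BE/- → run F
t=25: L0/L1/L2 = H/BEF/- → run H
t=26: L0/L1/L2 = H/BEF/- → run H
t=27: L0/L1/L2 = H/BEF/- → run H
t=28: L0/L1/L2 = H/BEF/- → run H
t=29: L0/L1/L2 = -/BEFH/- → run B
t=30: L0/L1/L2 = -/EFH/- → run E
t=31: L0/L1/L2 = -/EFH/- → run E
t=32: L0/L1/L2 = -/EFH/- → run E
t=33: L0/L1/L2 = -/EFH/- → run E
t=34: L0/L1/L2 = -/FH/- → run F
t=35: L0/L1/L2 = -/FH/- → run F
t=36: L0/L1/L2 = -/H/- → run H
t=37: L0/L1/L2 = -/H/- → run H
t=38: L0/L1/L2 = -/H/- → run H
t=39: L0/L1/L2 = -/H/- → run H
t=40: (idle)
t=41: (idle)
t=42: (idle)
t=43: (idle)
t=44: (idle)
t=45: (idle)
t=46: (idle)
t=47: (idle)
t=48: (idle)
t=49: (idle)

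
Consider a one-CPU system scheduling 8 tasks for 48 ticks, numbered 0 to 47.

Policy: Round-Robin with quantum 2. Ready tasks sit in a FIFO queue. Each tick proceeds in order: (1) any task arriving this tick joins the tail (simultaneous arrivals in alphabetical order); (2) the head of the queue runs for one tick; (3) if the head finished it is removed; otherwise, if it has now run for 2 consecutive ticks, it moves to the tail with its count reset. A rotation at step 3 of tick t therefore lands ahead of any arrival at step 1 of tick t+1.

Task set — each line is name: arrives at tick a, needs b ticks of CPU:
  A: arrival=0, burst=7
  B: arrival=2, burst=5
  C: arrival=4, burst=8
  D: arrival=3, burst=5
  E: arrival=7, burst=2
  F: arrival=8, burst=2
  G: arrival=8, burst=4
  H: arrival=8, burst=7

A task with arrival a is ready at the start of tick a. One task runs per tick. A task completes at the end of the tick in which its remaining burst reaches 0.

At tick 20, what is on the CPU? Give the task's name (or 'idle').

t=0: queue=[A] q_used=0 → run A
t=1: queue=[A] q_used=1 → run A
t=2: queue=[A,B] q_used=0 → run A
t=3: queue=[A,B,D] q_used=1 → run A
t=4: queue=[B,D,A,C] q_used=0 → run B
t=5: queue=[B,D,A,C] q_used=1 → run B
t=6: queue=[D,A,C,B] q_used=0 → run D
t=7: queue=[D,A,C,B,E] q_used=1 → run D
t=8: queue=[A,C,B,E,D,F,G,H] q_used=0 → run A
t=9: queue=[A,C,B,E,D,F,G,H] q_used=1 → run A
t=10: queue=[C,B,E,D,F,G,H,A] q_used=0 → run C
t=11: queue=[C,B,E,D,F,G,H,A] q_used=1 → run C
t=12: queue=[B,E,D,F,G,H,A,C] q_used=0 → run B
t=13: queue=[B,E,D,F,G,H,A,C] q_used=1 → run B
t=14: queue=[E,D,F,G,H,A,C,B] q_used=0 → run E
t=15: queue=[E,D,F,G,H,A,C,B] q_used=1 → run E
t=16: queue=[D,F,G,H,A,C,B] q_used=0 → run D
t=17: queue=[D,F,G,H,A,C,B] q_used=1 → run D
t=18: queue=[F,G,H,A,C,B,D] q_used=0 → run F
t=19: queue=[F,G,H,A,C,B,D] q_used=1 → run F
t=20: queue=[G,H,A,C,B,D] q_used=0 → run G
t=21: queue=[G,H,A,C,B,D] q_used=1 → run G
t=22: queue=[H,A,C,B,D,G] q_used=0 → run H
t=23: queue=[H,A,C,B,D,G] q_used=1 → run H
t=24: queue=[A,C,B,D,G,H] q_used=0 → run A
t=25: queue=[C,B,D,G,H] q_used=0 → run C
t=26: queue=[C,B,D,G,H] q_used=1 → run C
t=27: queue=[B,D,G,H,C] q_used=0 → run B
t=28: queue=[D,G,H,C] q_used=0 → run D
t=29: queue=[G,H,C] q_used=0 → run G
t=30: queue=[G,H,C] q_used=1 → run G
t=31: queue=[H,C] q_used=0 → run H
t=32: queue=[H,C] q_used=1 → run H
t=33: queue=[C,H] q_used=0 → run C
t=34: queue=[C,H] q_used=1 → run C
t=35: queue=[H,C] q_used=0 → run H
t=36: queue=[H,C] q_used=1 → run H
t=37: queue=[C,H] q_used=0 → run C
t=38: queue=[C,H] q_used=1 → run C
t=39: queue=[H] q_used=0 → run H
t=40: (idle)
t=41: (idle)
t=42: (idle)
t=43: (idle)
t=44: (idle)
t=45: (idle)
t=46: (idle)
t=47: (idle)

running at tick 20 = G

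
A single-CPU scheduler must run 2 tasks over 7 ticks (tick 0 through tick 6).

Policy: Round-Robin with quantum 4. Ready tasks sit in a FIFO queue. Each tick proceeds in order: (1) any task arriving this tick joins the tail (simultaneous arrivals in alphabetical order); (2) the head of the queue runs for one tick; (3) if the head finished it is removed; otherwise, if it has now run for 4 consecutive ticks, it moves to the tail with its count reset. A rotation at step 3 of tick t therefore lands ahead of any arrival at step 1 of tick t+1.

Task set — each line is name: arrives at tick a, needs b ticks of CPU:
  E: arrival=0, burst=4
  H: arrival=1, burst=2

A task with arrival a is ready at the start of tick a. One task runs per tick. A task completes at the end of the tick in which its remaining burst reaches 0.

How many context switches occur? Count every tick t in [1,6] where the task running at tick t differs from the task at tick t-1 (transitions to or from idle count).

context switches = 2

t=0: queue=[E] q_used=0 → run E
t=1: queue=[E,H] q_used=1 → run E
t=2: queue=[E,H] q_used=2 → run E
t=3: queue=[E,H] q_used=3 → run E
t=4: queue=[H] q_used=0 → run H
t=5: queue=[H] q_used=1 → run H
t=6: (idle)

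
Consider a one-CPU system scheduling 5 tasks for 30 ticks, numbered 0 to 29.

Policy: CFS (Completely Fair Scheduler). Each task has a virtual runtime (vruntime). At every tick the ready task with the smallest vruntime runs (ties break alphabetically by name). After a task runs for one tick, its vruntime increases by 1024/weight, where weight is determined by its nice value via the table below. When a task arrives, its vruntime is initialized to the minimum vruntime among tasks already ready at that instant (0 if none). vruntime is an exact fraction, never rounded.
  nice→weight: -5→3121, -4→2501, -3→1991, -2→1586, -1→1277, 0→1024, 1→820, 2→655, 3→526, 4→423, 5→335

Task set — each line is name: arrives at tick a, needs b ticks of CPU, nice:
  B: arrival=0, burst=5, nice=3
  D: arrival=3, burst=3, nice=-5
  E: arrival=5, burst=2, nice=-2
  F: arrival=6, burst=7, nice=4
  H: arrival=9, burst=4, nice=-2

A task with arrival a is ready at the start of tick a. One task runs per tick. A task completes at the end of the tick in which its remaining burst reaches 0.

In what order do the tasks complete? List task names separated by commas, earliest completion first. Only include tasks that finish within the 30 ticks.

completion order = D, E, B, H, F

t=0: vr[B=0] → run B
t=1: vr[B=512/263] → run B
t=2: vr[B=1024/263] → run B
t=3: vr[B=1536/263 D=1536/263] → run B
t=4: vr[B=2048/263 D=1536/263] → run D
t=5: vr[B=2048/263 D=5063168/820823 E=5063168/820823] → run D
t=6: vr[B=2048/263 D=5332480/820823 E=5063168/820823 F=5063168/820823] → run E
t=7: vr[B=2048/263 D=5332480/820823 E=4435353600/650912639 F=5063168/820823] → run F
t=8: vr[B=2048/263 D=5332480/820823 E=4435353600/650912639 F=2982242816/347208129] → run D
t=9: vr[B=2048/263 E=4435353600/650912639 F=2982242816/347208129 H=4435353600/650912639] → run E
t=10: vr[B=2048/263 F=2982242816/347208129 H=4435353600/650912639] → run H
t=11: vr[B=2048/263 F=2982242816/347208129 H=4855614976/650912639] → run H
t=12: vr[B=2048/263 F=2982242816/347208129 H=5275876352/650912639] → run B
t=13: vr[F=2982242816/347208129 H=5275876352/650912639] → run H
t=14: vr[F=2982242816/347208129 H=5696137728/650912639] → run F
t=15: vr[F=3822765568/347208129 H=5696137728/650912639] → run H
t=16: vr[F=3822765568/347208129] → run F
t=17: vr[F=1554429440/115736043] → run F
t=18: vr[F=5503811072/347208129] → run F
t=19: vr[F=6344333824/347208129] → run F
t=20: vr[F=2394952192/115736043] → run F
t=21: (idle)
t=22: (idle)
t=23: (idle)
t=24: (idle)
t=25: (idle)
t=26: (idle)
t=27: (idle)
t=28: (idle)
t=29: (idle)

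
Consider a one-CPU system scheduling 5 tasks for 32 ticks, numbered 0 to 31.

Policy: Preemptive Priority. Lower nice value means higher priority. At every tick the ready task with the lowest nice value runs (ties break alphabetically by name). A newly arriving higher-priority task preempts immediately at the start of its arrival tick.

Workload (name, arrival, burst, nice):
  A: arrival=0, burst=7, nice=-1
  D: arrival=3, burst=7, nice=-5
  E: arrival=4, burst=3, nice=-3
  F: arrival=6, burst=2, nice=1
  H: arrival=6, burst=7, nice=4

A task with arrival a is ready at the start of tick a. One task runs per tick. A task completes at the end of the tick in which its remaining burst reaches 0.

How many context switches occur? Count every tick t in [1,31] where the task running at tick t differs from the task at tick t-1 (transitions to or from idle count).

context switches = 6

t=0: ready={A} → run A
t=1: ready={A} → run A
t=2: ready={A} → run A
t=3: ready={A,D} → run D
t=4: ready={A,D,E} → run D
t=5: ready={A,D,E} → run D
t=6: ready={A,D,E,F,H} → run D
t=7: ready={A,D,E,F,H} → run D
t=8: ready={A,D,E,F,H} → run D
t=9: ready={A,D,E,F,H} → run D
t=10: ready={A,E,F,H} → run E
t=11: ready={A,E,F,H} → run E
t=12: ready={A,E,F,H} → run E
t=13: ready={A,F,H} → run A
t=14: ready={A,F,H} → run A
t=15: ready={A,F,H} → run A
t=16: ready={A,F,H} → run A
t=17: ready={F,H} → run F
t=18: ready={F,H} → run F
t=19: ready={H} → run H
t=20: ready={H} → run H
t=21: ready={H} → run H
t=22: ready={H} → run H
t=23: ready={H} → run H
t=24: ready={H} → run H
t=25: ready={H} → run H
t=26: (idle)
t=27: (idle)
t=28: (idle)
t=29: (idle)
t=30: (idle)
t=31: (idle)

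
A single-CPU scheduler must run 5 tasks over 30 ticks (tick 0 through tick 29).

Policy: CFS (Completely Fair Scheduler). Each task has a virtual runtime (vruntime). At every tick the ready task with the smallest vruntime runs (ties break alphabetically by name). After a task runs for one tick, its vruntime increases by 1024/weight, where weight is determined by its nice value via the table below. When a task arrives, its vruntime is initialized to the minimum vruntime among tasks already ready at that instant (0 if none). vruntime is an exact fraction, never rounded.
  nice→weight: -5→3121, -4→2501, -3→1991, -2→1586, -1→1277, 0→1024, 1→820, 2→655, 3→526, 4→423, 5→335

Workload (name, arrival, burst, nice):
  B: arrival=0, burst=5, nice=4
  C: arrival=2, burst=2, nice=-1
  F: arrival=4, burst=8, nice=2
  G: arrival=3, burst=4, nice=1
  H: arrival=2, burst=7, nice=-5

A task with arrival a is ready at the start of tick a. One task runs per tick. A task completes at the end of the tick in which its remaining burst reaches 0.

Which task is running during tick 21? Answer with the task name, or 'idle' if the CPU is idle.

t=0: vr[B=0] → run B
t=1: vr[B=1024/423] → run B
t=2: vr[B=2048/423 C=2048/423 H=2048/423] → run B
t=3: vr[B=1024/141 C=2048/423 G=2048/423 H=2048/423] → run C
t=4: vr[B=1024/141 C=3048448/540171 F=2048/423 G=2048/423 H=2048/423] → run F
t=5: vr[B=1024/141 C=3048448/540171 F=1774592/277065 G=2048/423 H=2048/423] → run G
t=6: vr[B=1024/141 C=3048448/540171 F=1774592/277065 G=528128/86715 H=2048/423] → run H
t=7: vr[B=1024/141 C=3048448/540171 F=1774592/277065 G=528128/86715 H=6824960/1320183] → run H
t=8: vr[B=1024/141 C=3048448/540171 F=1774592/277065 G=528128/86715 H=7258112/1320183] → run H
t=9: vr[B=1024/141 C=3048448/540171 F=1774592/277065 G=528128/86715 H=7691264/1320183] → run C
t=10: vr[B=1024/141 F=1774592/277065 G=528128/86715 H=7691264/1320183] → run H
t=11: vr[B=1024/141 F=1774592/277065 G=528128/86715 H=8124416/1320183] → run G
t=12: vr[B=1024/141 F=1774592/277065 G=636416/86715 H=8124416/1320183] → run H
t=13: vr[B=1024/141 F=1774592/277065 G=636416/86715 H=8557568/1320183] → run F
t=14: vr[B=1024/141 F=2207744/277065 G=636416/86715 H=8557568/1320183] → run H
t=15: vr[B=1024/141 F=2207744/277065 G=636416/86715 H=8990720/1320183] → run H
t=16: vr[B=1024/141 F=2207744/277065 G=636416/86715] → run B
t=17: vr[B=4096/423 F=2207744/277065 G=636416/86715] → run G
t=18: vr[B=4096/423 F=2207744/277065 G=744704/86715] → run F
t=19: vr[B=4096/423 F=2640896/277065 G=744704/86715] → run G
t=20: vr[B=4096/423 F=2640896/277065] → run F
t=21: vr[B=4096/423 F=3074048/277065] → run B
t=22: vr[F=3074048/277065] → run F
t=23: vr[F=701440/55413] → run F
t=24: vr[F=3940352/277065] → run F
t=25: vr[F=4373504/277065] → run F
t=26: (idle)
t=27: (idle)
t=28: (idle)
t=29: (idle)

running at tick 21 = B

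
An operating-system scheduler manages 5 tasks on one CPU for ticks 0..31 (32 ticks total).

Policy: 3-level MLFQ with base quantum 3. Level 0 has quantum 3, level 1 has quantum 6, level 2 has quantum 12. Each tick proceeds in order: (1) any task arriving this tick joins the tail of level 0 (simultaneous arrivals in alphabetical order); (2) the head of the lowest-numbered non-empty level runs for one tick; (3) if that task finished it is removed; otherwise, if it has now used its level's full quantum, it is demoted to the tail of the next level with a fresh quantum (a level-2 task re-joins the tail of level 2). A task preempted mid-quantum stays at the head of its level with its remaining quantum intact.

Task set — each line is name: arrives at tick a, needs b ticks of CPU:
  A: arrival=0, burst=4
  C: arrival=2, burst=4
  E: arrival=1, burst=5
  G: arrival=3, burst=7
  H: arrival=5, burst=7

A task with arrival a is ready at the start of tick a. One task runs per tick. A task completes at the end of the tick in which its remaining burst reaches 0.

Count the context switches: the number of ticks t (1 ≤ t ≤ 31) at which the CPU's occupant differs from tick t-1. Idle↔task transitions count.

t=0: L0/L1/L2 = A/-/- → run A
t=1: L0/L1/L2 = AE/-/- → run A
t=2: L0/L1/L2 = AEC/-/- → run A
t=3: L0/L1/L2 = ECG/A/- → run E
t=4: L0/L1/L2 = ECG/A/- → run E
t=5: L0/L1/L2 = ECGH/A/- → run E
t=6: L0/L1/L2 = CGH/AE/- → run C
t=7: L0/L1/L2 = CGH/AE/- → run C
t=8: L0/L1/L2 = CGH/AE/- → run C
t=9: L0/L1/L2 = GH/AEC/- → run G
t=10: L0/L1/L2 = GH/AEC/- → run G
t=11: L0/L1/L2 = GH/AEC/- → run G
t=12: L0/L1/L2 = H/AECG/- → run H
t=13: L0/L1/L2 = H/AECG/- → run H
t=14: L0/L1/L2 = H/AECG/- → run H
t=15: L0/L1/L2 = -/AECGH/- → run A
t=16: L0/L1/L2 = -/ECGH/- → run E
t=17: L0/L1/L2 = -/ECGH/- → run E
t=18: L0/L1/L2 = -/CGH/- → run C
t=19: L0/L1/L2 = -/GH/- → run G
t=20: L0/L1/L2 = -/GH/- → run G
t=21: L0/L1/L2 = -/GH/- → run G
t=22: L0/L1/L2 = -/GH/- → run G
t=23: L0/L1/L2 = -/H/- → run H
t=24: L0/L1/L2 = -/H/- → run H
t=25: L0/L1/L2 = -/H/- → run H
t=26: L0/L1/L2 = -/H/- → run H
t=27: (idle)
t=28: (idle)
t=29: (idle)
t=30: (idle)
t=31: (idle)

context switches = 10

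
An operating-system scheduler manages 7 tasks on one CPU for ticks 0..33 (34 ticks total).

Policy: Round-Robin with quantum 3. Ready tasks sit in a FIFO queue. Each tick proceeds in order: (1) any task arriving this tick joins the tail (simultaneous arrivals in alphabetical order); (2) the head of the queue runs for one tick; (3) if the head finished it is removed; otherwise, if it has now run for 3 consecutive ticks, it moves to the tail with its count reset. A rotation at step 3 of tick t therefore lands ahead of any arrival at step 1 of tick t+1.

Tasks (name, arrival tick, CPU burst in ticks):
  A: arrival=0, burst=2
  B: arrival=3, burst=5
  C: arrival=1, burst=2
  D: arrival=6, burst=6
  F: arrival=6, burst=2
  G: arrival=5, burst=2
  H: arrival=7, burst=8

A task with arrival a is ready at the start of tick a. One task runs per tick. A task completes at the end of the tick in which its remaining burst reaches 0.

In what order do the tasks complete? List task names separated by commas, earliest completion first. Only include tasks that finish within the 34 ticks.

t=0: queue=[A] q_used=0 → run A
t=1: queue=[A,C] q_used=1 → run A
t=2: queue=[C] q_used=0 → run C
t=3: queue=[C,B] q_used=1 → run C
t=4: queue=[B] q_used=0 → run B
t=5: queue=[B,G] q_used=1 → run B
t=6: queue=[B,G,D,F] q_used=2 → run B
t=7: queue=[G,D,F,B,H] q_used=0 → run G
t=8: queue=[G,D,F,B,H] q_used=1 → run G
t=9: queue=[D,F,B,H] q_used=0 → run D
t=10: queue=[D,F,B,H] q_used=1 → run D
t=11: queue=[D,F,B,H] q_used=2 → run D
t=12: queue=[F,B,H,D] q_used=0 → run F
t=13: queue=[F,B,H,D] q_used=1 → run F
t=14: queue=[B,H,D] q_used=0 → run B
t=15: queue=[B,H,D] q_used=1 → run B
t=16: queue=[H,D] q_used=0 → run H
t=17: queue=[H,D] q_used=1 → run H
t=18: queue=[H,D] q_used=2 → run H
t=19: queue=[D,H] q_used=0 → run D
t=20: queue=[D,H] q_used=1 → run D
t=21: queue=[D,H] q_used=2 → run D
t=22: queue=[H] q_used=0 → run H
t=23: queue=[H] q_used=1 → run H
t=24: queue=[H] q_used=2 → run H
t=25: queue=[H] q_used=0 → run H
t=26: queue=[H] q_used=1 → run H
t=27: (idle)
t=28: (idle)
t=29: (idle)
t=30: (idle)
t=31: (idle)
t=32: (idle)
t=33: (idle)

completion order = A, C, G, F, B, D, H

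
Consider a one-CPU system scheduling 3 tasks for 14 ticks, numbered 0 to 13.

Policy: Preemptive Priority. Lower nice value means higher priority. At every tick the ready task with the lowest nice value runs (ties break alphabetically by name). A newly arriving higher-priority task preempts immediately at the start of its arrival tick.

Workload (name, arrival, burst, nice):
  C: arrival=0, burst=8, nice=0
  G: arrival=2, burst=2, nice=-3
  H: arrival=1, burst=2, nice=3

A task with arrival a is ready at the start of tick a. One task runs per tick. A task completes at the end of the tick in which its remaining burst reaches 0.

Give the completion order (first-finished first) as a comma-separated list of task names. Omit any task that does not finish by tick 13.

completion order = G, C, H

t=0: ready={C} → run C
t=1: ready={C,H} → run C
t=2: ready={C,G,H} → run G
t=3: ready={C,G,H} → run G
t=4: ready={C,H} → run C
t=5: ready={C,H} → run C
t=6: ready={C,H} → run C
t=7: ready={C,H} → run C
t=8: ready={C,H} → run C
t=9: ready={C,H} → run C
t=10: ready={H} → run H
t=11: ready={H} → run H
t=12: (idle)
t=13: (idle)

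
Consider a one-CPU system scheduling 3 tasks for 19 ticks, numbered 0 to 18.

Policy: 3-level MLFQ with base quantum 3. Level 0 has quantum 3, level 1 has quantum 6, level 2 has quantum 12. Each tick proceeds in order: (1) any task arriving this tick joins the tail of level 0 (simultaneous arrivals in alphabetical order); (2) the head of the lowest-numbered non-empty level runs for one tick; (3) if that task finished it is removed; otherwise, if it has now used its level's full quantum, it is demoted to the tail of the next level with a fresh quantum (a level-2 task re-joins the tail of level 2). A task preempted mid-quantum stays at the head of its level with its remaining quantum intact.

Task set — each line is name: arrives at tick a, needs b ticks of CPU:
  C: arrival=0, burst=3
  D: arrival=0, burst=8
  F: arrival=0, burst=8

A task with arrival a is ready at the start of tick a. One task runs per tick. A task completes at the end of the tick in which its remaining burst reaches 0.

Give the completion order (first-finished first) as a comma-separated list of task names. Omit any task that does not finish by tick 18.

t=0: L0/L1/L2 = CDF/-/- → run C
t=1: L0/L1/L2 = CDF/-/- → run C
t=2: L0/L1/L2 = CDF/-/- → run C
t=3: L0/L1/L2 = DF/-/- → run D
t=4: L0/L1/L2 = DF/-/- → run D
t=5: L0/L1/L2 = DF/-/- → run D
t=6: L0/L1/L2 = F/D/- → run F
t=7: L0/L1/L2 = F/D/- → run F
t=8: L0/L1/L2 = F/D/- → run F
t=9: L0/L1/L2 = -/DF/- → run D
t=10: L0/L1/L2 = -/DF/- → run D
t=11: L0/L1/L2 = -/DF/- → run D
t=12: L0/L1/L2 = -/DF/- → run D
t=13: L0/L1/L2 = -/DF/- → run D
t=14: L0/L1/L2 = -/F/- → run F
t=15: L0/L1/L2 = -/F/- → run F
t=16: L0/L1/L2 = -/F/- → run F
t=17: L0/L1/L2 = -/F/- → run F
t=18: L0/L1/L2 = -/F/- → run F

completion order = C, D, F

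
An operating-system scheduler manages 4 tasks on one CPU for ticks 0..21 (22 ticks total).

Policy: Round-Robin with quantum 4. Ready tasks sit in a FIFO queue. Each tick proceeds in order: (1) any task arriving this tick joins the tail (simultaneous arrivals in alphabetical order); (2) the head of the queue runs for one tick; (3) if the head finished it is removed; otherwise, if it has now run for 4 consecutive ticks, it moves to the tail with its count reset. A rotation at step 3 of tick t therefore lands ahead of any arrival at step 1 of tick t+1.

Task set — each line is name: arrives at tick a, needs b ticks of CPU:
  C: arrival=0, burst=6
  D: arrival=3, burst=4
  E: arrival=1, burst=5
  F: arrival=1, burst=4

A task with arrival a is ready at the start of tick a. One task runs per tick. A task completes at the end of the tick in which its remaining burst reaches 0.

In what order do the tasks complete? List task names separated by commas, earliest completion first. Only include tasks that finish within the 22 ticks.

t=0: queue=[C] q_used=0 → run C
t=1: queue=[C,E,F] q_used=1 → run C
t=2: queue=[C,E,F] q_used=2 → run C
t=3: queue=[C,E,F,D] q_used=3 → run C
t=4: queue=[E,F,D,C] q_used=0 → run E
t=5: queue=[E,F,D,C] q_used=1 → run E
t=6: queue=[E,F,D,C] q_used=2 → run E
t=7: queue=[E,F,D,C] q_used=3 → run E
t=8: queue=[F,D,C,E] q_used=0 → run F
t=9: queue=[F,D,C,E] q_used=1 → run F
t=10: queue=[F,D,C,E] q_used=2 → run F
t=11: queue=[F,D,C,E] q_used=3 → run F
t=12: queue=[D,C,E] q_used=0 → run D
t=13: queue=[D,C,E] q_used=1 → run D
t=14: queue=[D,C,E] q_used=2 → run D
t=15: queue=[D,C,E] q_used=3 → run D
t=16: queue=[C,E] q_used=0 → run C
t=17: queue=[C,E] q_used=1 → run C
t=18: queue=[E] q_used=0 → run E
t=19: (idle)
t=20: (idle)
t=21: (idle)

completion order = F, D, C, E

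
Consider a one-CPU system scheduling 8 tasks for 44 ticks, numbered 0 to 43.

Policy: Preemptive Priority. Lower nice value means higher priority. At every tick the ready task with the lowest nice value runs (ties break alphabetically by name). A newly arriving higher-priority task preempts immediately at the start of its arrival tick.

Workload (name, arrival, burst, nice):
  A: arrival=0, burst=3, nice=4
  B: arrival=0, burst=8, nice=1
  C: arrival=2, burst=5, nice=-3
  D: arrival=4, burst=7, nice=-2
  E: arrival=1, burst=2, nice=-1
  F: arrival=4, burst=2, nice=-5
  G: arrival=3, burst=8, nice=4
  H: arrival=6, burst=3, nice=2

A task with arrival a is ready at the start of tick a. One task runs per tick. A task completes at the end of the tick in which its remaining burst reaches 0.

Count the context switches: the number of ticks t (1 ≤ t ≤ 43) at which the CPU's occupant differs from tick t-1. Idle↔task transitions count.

context switches = 11

t=0: ready={A,B} → run B
t=1: ready={A,B,E} → run E
t=2: ready={A,B,C,E} → run C
t=3: ready={A,B,C,E,G} → run C
t=4: ready={A,B,C,D,E,F,G} → run F
t=5: ready={A,B,C,D,E,F,G} → run F
t=6: ready={A,B,C,D,E,G,H} → run C
t=7: ready={A,B,C,D,E,G,H} → run C
t=8: ready={A,B,C,D,E,G,H} → run C
t=9: ready={A,B,D,E,G,H} → run D
t=10: ready={A,B,D,E,G,H} → run D
t=11: ready={A,B,D,E,G,H} → run D
t=12: ready={A,B,D,E,G,H} → run D
t=13: ready={A,B,D,E,G,H} → run D
t=14: ready={A,B,D,E,G,H} → run D
t=15: ready={A,B,D,E,G,H} → run D
t=16: ready={A,B,E,G,H} → run E
t=17: ready={A,B,G,H} → run B
t=18: ready={A,B,G,H} → run B
t=19: ready={A,B,G,H} → run B
t=20: ready={A,B,G,H} → run B
t=21: ready={A,B,G,H} → run B
t=22: ready={A,B,G,H} → run B
t=23: ready={A,B,G,H} → run B
t=24: ready={A,G,H} → run H
t=25: ready={A,G,H} → run H
t=26: ready={A,G,H} → run H
t=27: ready={A,G} → run A
t=28: ready={A,G} → run A
t=29: ready={A,G} → run A
t=30: ready={G} → run G
t=31: ready={G} → run G
t=32: ready={G} → run G
t=33: ready={G} → run G
t=34: ready={G} → run G
t=35: ready={G} → run G
t=36: ready={G} → run G
t=37: ready={G} → run G
t=38: (idle)
t=39: (idle)
t=40: (idle)
t=41: (idle)
t=42: (idle)
t=43: (idle)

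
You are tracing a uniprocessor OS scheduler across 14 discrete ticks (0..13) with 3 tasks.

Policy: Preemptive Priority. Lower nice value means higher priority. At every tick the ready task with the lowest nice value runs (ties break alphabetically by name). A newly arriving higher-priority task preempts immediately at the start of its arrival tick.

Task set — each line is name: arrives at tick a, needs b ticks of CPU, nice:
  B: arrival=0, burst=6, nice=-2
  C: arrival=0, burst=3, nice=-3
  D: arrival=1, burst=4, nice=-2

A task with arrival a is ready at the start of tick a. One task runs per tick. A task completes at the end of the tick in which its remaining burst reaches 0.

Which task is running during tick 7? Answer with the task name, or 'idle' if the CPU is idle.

t=0: ready={B,C} → run C
t=1: ready={B,C,D} → run C
t=2: ready={B,C,D} → run C
t=3: ready={B,D} → run B
t=4: ready={B,D} → run B
t=5: ready={B,D} → run B
t=6: ready={B,D} → run B
t=7: ready={B,D} → run B
t=8: ready={B,D} → run B
t=9: ready={D} → run D
t=10: ready={D} → run D
t=11: ready={D} → run D
t=12: ready={D} → run D
t=13: (idle)

running at tick 7 = B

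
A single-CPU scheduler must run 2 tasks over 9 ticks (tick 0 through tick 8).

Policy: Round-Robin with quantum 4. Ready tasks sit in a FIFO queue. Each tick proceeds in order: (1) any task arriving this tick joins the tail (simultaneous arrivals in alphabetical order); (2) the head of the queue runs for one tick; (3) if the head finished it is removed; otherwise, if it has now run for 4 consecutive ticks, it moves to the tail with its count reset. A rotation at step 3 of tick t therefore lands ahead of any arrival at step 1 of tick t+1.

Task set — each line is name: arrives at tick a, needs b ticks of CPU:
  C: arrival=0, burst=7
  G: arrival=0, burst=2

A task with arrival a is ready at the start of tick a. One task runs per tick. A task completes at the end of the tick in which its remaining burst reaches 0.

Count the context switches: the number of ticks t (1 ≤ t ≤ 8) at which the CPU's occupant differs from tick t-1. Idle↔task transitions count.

context switches = 2

t=0: queue=[C,G] q_used=0 → run C
t=1: queue=[C,G] q_used=1 → run C
t=2: queue=[C,G] q_used=2 → run C
t=3: queue=[C,G] q_used=3 → run C
t=4: queue=[G,C] q_used=0 → run G
t=5: queue=[G,C] q_used=1 → run G
t=6: queue=[C] q_used=0 → run C
t=7: queue=[C] q_used=1 → run C
t=8: queue=[C] q_used=2 → run C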